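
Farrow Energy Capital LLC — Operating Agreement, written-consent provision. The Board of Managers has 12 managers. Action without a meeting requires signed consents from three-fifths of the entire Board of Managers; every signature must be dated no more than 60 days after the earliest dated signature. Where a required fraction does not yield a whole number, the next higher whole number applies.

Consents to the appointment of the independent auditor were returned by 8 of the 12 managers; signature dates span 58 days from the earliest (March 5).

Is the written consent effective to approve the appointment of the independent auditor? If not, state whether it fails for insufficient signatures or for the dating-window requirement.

Effective — both the signature and dating-window requirements are satisfied.

Signatures required: three-fifths of 12 — 3/5 of 12 = 7.20, rounded up to 8, so 8 needed; 8 signed. Sufficient.
Dating window: the latest signature is 58 days after the earliest; the limit is 60 days. Within the window.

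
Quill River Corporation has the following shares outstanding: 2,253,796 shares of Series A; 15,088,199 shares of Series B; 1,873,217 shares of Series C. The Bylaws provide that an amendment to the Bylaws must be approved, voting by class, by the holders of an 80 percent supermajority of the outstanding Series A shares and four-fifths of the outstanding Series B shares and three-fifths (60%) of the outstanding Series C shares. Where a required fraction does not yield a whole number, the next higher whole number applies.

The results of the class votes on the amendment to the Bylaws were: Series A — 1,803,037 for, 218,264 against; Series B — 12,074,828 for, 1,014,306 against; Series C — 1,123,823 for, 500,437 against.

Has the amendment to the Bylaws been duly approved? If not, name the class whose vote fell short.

Series A: 4/5 of 2253796 = 1803036.80, rounded up to 1803037; 1,803,037 required, 1,803,037 in favor — approved.
Series B: 4/5 of 15088199 = 12070559.20, rounded up to 12070560; 12,070,560 required, 12,074,828 in favor — approved.
Series C: 3/5 of 1873217 = 1123930.20, rounded up to 1123931; 1,123,931 required, 1,123,823 in favor — not approved.

Not approved — the Series C shares did not give the required vote.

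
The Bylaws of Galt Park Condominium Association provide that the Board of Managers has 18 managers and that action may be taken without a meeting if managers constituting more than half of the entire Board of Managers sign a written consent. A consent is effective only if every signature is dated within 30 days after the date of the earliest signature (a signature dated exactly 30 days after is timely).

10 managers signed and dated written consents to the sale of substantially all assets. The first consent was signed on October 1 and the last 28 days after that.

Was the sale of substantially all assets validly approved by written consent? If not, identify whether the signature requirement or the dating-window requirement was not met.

Signatures required: more than half of 18 — a majority of 18 is 10, so 10 needed; 10 signed. Sufficient.
Dating window: the latest signature is 28 days after the earliest; the limit is 30 days. Within the window.

Effective — both the signature and dating-window requirements are satisfied.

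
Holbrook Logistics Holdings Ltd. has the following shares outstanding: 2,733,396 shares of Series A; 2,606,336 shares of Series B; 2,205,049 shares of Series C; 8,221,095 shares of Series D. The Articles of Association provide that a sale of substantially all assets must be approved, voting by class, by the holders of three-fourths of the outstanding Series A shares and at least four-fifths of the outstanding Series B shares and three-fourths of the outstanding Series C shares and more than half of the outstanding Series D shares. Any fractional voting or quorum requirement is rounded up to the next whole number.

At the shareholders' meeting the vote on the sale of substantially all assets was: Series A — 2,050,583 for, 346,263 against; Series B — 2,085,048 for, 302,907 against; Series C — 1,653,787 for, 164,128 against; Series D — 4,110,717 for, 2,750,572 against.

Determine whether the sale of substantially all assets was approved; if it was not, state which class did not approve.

Not approved — the Series B shares did not give the required vote.

Series A: 3/4 of 2733396 = 2050047; 2,050,047 required, 2,050,583 in favor — approved.
Series B: 4/5 of 2606336 = 2085068.80, rounded up to 2085069; 2,085,069 required, 2,085,048 in favor — not approved.
Series C: 3/4 of 2205049 = 1653786.75, rounded up to 1653787; 1,653,787 required, 1,653,787 in favor — approved.
Series D: a majority of 8221095 is 4110548; 4,110,548 required, 4,110,717 in favor — approved.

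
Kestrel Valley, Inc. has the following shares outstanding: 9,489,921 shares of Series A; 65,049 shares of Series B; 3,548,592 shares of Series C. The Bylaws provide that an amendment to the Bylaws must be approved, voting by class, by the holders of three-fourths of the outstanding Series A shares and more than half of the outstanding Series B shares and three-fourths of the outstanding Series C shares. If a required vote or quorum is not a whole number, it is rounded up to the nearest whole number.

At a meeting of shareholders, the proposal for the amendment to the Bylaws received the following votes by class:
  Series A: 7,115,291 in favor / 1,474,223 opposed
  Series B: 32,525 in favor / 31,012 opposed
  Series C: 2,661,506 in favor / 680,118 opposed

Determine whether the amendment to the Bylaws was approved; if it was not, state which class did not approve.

Not approved — the Series A shares did not give the required vote.

Series A: 3/4 of 9489921 = 7117440.75, rounded up to 7117441; 7,117,441 required, 7,115,291 in favor — not approved.
Series B: a majority of 65049 is 32525; 32,525 required, 32,525 in favor — approved.
Series C: 3/4 of 3548592 = 2661444; 2,661,444 required, 2,661,506 in favor — approved.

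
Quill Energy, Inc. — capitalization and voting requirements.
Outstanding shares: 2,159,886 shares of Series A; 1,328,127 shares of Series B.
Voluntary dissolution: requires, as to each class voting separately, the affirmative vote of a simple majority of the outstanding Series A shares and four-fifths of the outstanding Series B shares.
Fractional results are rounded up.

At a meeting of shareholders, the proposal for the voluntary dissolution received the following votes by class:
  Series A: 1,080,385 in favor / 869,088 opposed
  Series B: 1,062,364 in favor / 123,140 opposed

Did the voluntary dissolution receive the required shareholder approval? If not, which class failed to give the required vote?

Not approved — the Series B shares did not give the required vote.

Series A: a majority of 2159886 is 1079944; 1,079,944 required, 1,080,385 in favor — approved.
Series B: 4/5 of 1328127 = 1062501.60, rounded up to 1062502; 1,062,502 required, 1,062,364 in favor — not approved.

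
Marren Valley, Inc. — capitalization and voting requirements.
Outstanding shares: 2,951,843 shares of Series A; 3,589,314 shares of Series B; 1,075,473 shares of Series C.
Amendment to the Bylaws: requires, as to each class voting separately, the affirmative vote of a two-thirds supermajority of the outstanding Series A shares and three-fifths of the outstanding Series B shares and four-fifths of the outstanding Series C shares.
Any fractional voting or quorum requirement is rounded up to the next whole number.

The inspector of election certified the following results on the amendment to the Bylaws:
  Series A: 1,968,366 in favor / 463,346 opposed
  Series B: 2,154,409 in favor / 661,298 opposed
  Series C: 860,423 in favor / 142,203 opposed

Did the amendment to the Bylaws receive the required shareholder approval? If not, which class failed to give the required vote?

Approved — every class gave the required vote.

Series A: 2/3 of 2951843 = 1967895.33, rounded up to 1967896; 1,967,896 required, 1,968,366 in favor — approved.
Series B: 3/5 of 3589314 = 2153588.40, rounded up to 2153589; 2,153,589 required, 2,154,409 in favor — approved.
Series C: 4/5 of 1075473 = 860378.40, rounded up to 860379; 860,379 required, 860,423 in favor — approved.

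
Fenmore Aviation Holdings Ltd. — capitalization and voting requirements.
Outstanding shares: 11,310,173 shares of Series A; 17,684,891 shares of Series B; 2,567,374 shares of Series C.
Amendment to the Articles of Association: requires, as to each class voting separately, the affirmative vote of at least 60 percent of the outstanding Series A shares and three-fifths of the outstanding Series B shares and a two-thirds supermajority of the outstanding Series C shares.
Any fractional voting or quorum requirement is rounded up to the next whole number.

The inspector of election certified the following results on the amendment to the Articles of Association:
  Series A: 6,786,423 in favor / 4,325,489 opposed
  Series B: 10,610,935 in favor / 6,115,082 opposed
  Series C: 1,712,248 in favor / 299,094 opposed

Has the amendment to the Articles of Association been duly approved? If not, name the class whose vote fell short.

Approved — every class gave the required vote.

Series A: 3/5 of 11310173 = 6786103.80, rounded up to 6786104; 6,786,104 required, 6,786,423 in favor — approved.
Series B: 3/5 of 17684891 = 10610934.60, rounded up to 10610935; 10,610,935 required, 10,610,935 in favor — approved.
Series C: 2/3 of 2567374 = 1711582.67, rounded up to 1711583; 1,711,583 required, 1,712,248 in favor — approved.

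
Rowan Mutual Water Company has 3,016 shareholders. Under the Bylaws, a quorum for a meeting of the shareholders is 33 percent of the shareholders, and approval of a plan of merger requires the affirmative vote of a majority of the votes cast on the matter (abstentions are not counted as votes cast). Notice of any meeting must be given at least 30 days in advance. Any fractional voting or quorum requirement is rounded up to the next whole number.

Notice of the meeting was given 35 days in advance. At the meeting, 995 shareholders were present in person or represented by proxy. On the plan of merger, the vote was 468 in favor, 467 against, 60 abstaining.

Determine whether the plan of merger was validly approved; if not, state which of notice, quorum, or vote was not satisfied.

Invalid — quorum requirement not satisfied.

Notice: 35 days given; 30 required. Satisfied.
Quorum: 33% of 3,016 = 995.28, rounded up to 996; 995 present. Not satisfied.
Vote: requires a majority of the votes cast (995 − 60 abstaining = 935); a majority of 935 is 468, so 468 needed; 468 in favor. Satisfied.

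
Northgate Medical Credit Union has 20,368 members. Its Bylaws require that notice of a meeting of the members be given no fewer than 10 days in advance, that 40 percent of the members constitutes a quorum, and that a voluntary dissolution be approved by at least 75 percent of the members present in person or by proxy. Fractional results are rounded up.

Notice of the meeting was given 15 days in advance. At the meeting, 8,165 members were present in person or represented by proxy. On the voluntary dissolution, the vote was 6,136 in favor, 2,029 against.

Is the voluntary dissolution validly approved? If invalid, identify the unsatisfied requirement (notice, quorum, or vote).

Valid — all requirements satisfied.

Notice: 15 days given; 10 required. Satisfied.
Quorum: 40% of 20,368 = 8,147.20, rounded up to 8,148; 8,165 present. Satisfied.
Vote: requires three-fourths of those present (8,165); 3/4 of 8165 = 6123.75, rounded up to 6124, so 6,124 needed; 6,136 in favor. Satisfied.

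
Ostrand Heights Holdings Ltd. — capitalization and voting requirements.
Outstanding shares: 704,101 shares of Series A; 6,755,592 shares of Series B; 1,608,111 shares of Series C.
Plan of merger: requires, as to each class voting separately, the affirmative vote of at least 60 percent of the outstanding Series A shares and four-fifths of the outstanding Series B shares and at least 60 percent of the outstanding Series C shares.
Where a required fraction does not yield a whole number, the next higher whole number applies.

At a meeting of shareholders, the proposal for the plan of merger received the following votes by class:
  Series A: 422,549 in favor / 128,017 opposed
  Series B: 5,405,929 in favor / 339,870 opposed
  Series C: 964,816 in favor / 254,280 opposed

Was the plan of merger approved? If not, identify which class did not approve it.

Not approved — the Series C shares did not give the required vote.

Series A: 3/5 of 704101 = 422460.60, rounded up to 422461; 422,461 required, 422,549 in favor — approved.
Series B: 4/5 of 6755592 = 5404473.60, rounded up to 5404474; 5,404,474 required, 5,405,929 in favor — approved.
Series C: 3/5 of 1608111 = 964866.60, rounded up to 964867; 964,867 required, 964,816 in favor — not approved.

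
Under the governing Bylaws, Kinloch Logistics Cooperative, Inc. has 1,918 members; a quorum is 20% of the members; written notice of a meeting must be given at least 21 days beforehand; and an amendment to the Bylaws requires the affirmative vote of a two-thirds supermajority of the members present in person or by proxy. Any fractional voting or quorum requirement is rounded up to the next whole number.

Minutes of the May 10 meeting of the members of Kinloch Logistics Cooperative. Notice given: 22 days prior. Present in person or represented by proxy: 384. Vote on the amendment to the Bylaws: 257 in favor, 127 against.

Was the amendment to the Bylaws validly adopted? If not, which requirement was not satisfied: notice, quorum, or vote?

Valid — all requirements satisfied.

Notice: 22 days given; 21 required. Satisfied.
Quorum: 20% of 1,918 = 383.60, rounded up to 384; 384 present. Satisfied.
Vote: requires two-thirds of those present (384); 2/3 of 384 = 256, so 256 needed; 257 in favor. Satisfied.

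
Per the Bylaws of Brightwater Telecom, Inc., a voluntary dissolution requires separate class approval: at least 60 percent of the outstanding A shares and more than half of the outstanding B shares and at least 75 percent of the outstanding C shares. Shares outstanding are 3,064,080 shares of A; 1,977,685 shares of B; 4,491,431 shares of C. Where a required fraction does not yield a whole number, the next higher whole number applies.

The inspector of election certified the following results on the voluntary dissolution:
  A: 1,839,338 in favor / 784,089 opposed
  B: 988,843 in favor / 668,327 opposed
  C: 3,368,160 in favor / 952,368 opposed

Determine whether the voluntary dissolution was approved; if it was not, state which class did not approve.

A: 3/5 of 3064080 = 1838448; 1,838,448 required, 1,839,338 in favor — approved.
B: a majority of 1977685 is 988843; 988,843 required, 988,843 in favor — approved.
C: 3/4 of 4491431 = 3368573.25, rounded up to 3368574; 3,368,574 required, 3,368,160 in favor — not approved.

Not approved — the C shares did not give the required vote.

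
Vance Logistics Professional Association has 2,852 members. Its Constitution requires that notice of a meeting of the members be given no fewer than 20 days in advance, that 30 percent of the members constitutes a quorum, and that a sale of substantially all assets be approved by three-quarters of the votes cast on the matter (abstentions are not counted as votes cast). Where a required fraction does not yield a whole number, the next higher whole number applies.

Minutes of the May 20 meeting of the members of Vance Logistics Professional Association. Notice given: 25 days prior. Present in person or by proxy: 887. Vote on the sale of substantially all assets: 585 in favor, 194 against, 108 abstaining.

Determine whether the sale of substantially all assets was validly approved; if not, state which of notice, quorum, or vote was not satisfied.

Notice: 25 days given; 20 required. Satisfied.
Quorum: 30% of 2,852 = 855.60, rounded up to 856; 887 present. Satisfied.
Vote: requires three-fourths of the votes cast (887 − 108 abstaining = 779); 3/4 of 779 = 584.25, rounded up to 585, so 585 needed; 585 in favor. Satisfied.

Valid — all requirements satisfied.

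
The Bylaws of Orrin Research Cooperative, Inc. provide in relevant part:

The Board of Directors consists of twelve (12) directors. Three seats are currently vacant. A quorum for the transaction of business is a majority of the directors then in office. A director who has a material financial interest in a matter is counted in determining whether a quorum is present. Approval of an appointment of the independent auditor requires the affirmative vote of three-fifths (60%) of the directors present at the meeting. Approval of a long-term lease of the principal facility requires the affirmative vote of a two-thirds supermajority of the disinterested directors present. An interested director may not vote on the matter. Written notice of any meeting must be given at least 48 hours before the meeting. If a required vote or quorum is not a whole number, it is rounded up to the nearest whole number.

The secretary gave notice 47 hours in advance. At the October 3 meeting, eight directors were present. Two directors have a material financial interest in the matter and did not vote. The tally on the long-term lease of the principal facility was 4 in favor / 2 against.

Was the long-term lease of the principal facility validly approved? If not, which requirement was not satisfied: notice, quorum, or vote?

Invalid — notice requirement not satisfied.

Notice: 47 hours given; 48 required (47 < 48). Not satisfied.
Quorum: 8 present (interested directors count toward quorum); quorum is 5. Satisfied.
Vote: the long-term lease of the principal facility requires two-thirds of the disinterested directors present (8 − 2 = 6). 2/3 of 6 = 4, so 4 affirmative votes are needed; 4 voted in favor. Satisfied.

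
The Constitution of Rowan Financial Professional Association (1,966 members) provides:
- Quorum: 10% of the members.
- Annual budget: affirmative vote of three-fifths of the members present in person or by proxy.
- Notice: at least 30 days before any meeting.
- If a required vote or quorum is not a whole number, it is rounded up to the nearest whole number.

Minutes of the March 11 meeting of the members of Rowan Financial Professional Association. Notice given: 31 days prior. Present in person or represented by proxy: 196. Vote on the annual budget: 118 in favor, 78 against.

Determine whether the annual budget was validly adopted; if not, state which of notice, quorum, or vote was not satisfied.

Invalid — quorum requirement not satisfied.

Notice: 31 days given; 30 required. Satisfied.
Quorum: 10% of 1,966 = 196.60, rounded up to 197; 196 present. Not satisfied.
Vote: requires three-fifths of those present (196); 3/5 of 196 = 117.60, rounded up to 118, so 118 needed; 118 in favor. Satisfied.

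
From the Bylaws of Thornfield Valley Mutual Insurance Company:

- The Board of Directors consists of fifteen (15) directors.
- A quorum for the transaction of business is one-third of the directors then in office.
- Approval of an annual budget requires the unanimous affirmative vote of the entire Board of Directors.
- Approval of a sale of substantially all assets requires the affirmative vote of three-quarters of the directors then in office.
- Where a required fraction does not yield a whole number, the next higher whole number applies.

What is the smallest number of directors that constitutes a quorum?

1/3 of 15 = 5.

5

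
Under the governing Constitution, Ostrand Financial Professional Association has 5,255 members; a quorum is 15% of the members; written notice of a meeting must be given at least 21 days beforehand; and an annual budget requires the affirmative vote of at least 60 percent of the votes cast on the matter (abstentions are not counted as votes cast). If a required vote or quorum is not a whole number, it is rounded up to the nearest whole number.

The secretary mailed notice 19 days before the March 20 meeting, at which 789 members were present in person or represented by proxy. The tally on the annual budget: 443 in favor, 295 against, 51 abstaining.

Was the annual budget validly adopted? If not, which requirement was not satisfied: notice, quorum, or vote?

Invalid — notice requirement not satisfied.

Notice: 19 days given; 21 required. Not satisfied.
Quorum: 15% of 5,255 = 788.25, rounded up to 789; 789 present. Satisfied.
Vote: requires three-fifths of the votes cast (789 − 51 abstaining = 738); 3/5 of 738 = 442.80, rounded up to 443, so 443 needed; 443 in favor. Satisfied.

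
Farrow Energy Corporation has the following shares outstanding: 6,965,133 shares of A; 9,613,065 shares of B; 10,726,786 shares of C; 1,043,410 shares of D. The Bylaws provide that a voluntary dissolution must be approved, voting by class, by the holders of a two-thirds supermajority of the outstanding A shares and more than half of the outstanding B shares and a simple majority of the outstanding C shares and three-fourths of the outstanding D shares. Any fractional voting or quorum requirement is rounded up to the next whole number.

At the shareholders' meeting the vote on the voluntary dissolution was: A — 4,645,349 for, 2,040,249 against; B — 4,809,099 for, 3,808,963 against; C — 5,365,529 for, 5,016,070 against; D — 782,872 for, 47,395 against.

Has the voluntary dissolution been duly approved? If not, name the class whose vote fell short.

A: 2/3 of 6965133 = 4643422; 4,643,422 required, 4,645,349 in favor — approved.
B: a majority of 9613065 is 4806533; 4,806,533 required, 4,809,099 in favor — approved.
C: a majority of 10726786 is 5363394; 5,363,394 required, 5,365,529 in favor — approved.
D: 3/4 of 1043410 = 782557.50, rounded up to 782558; 782,558 required, 782,872 in favor — approved.

Approved — every class gave the required vote.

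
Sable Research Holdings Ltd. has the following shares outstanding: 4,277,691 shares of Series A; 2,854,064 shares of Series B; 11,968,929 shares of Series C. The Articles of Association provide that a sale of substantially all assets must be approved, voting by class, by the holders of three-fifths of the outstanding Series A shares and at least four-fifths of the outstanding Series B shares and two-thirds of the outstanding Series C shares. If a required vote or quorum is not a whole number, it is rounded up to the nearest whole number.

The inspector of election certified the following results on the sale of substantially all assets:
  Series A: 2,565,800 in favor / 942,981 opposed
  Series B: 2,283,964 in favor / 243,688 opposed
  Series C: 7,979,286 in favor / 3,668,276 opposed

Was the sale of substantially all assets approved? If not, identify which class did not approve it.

Series A: 3/5 of 4277691 = 2566614.60, rounded up to 2566615; 2,566,615 required, 2,565,800 in favor — not approved.
Series B: 4/5 of 2854064 = 2283251.20, rounded up to 2283252; 2,283,252 required, 2,283,964 in favor — approved.
Series C: 2/3 of 11968929 = 7979286; 7,979,286 required, 7,979,286 in favor — approved.

Not approved — the Series A shares did not give the required vote.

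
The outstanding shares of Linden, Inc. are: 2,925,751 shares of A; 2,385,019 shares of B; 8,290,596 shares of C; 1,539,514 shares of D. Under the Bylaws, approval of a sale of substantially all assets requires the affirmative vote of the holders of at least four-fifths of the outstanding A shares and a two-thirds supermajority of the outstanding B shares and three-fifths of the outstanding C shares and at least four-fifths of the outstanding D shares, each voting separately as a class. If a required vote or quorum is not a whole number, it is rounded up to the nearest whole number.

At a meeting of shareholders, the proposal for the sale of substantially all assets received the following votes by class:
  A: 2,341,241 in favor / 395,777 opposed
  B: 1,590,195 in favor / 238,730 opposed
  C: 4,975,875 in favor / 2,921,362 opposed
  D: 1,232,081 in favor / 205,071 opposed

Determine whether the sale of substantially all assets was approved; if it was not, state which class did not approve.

Approved — every class gave the required vote.

A: 4/5 of 2925751 = 2340600.80, rounded up to 2340601; 2,340,601 required, 2,341,241 in favor — approved.
B: 2/3 of 2385019 = 1590012.67, rounded up to 1590013; 1,590,013 required, 1,590,195 in favor — approved.
C: 3/5 of 8290596 = 4974357.60, rounded up to 4974358; 4,974,358 required, 4,975,875 in favor — approved.
D: 4/5 of 1539514 = 1231611.20, rounded up to 1231612; 1,231,612 required, 1,232,081 in favor — approved.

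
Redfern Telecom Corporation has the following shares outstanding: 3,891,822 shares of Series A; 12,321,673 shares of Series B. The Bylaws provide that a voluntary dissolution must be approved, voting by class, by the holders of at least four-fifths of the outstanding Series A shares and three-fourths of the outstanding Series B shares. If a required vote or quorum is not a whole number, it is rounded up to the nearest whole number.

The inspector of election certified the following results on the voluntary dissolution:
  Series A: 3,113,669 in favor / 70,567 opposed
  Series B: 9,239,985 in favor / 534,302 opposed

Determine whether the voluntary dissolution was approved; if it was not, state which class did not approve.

Series A: 4/5 of 3891822 = 3113457.60, rounded up to 3113458; 3,113,458 required, 3,113,669 in favor — approved.
Series B: 3/4 of 12321673 = 9241254.75, rounded up to 9241255; 9,241,255 required, 9,239,985 in favor — not approved.

Not approved — the Series B shares did not give the required vote.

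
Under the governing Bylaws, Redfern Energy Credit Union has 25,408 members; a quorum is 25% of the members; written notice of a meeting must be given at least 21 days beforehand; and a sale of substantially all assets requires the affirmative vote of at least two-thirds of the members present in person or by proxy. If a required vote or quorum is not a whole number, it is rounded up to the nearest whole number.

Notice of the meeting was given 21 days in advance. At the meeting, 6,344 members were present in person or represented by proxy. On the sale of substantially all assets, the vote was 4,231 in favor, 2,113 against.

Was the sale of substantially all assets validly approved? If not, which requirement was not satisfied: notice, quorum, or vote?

Notice: 21 days given; 21 required. Satisfied.
Quorum: 25% of 25,408 = 6,352; 6,344 present. Not satisfied.
Vote: requires two-thirds of those present (6,344); 2/3 of 6344 = 4229.33, rounded up to 4230, so 4,230 needed; 4,231 in favor. Satisfied.

Invalid — quorum requirement not satisfied.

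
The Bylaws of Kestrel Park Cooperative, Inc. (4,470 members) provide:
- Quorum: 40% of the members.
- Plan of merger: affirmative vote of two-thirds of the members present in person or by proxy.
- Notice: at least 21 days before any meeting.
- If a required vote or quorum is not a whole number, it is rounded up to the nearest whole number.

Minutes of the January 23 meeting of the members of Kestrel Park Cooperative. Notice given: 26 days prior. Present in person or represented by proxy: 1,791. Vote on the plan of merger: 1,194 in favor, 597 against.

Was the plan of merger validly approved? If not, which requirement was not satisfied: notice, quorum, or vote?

Valid — all requirements satisfied.

Notice: 26 days given; 21 required. Satisfied.
Quorum: 40% of 4,470 = 1,788; 1,791 present. Satisfied.
Vote: requires two-thirds of those present (1,791); 2/3 of 1791 = 1194, so 1,194 needed; 1,194 in favor. Satisfied.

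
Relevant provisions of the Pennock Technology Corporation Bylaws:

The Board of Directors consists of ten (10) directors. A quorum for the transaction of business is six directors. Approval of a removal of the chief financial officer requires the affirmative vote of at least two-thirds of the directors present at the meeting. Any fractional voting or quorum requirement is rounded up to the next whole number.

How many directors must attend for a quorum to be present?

6

The quorum is fixed at 6.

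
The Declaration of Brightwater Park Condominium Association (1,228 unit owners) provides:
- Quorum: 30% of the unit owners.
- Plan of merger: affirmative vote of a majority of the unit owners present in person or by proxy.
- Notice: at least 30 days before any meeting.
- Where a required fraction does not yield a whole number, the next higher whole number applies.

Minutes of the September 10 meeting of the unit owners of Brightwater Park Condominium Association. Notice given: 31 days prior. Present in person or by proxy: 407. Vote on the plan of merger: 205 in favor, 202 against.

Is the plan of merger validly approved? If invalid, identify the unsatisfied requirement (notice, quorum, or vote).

Valid — all requirements satisfied.

Notice: 31 days given; 30 required. Satisfied.
Quorum: 30% of 1,228 = 368.40, rounded up to 369; 407 present. Satisfied.
Vote: requires a majority of those present (407); a majority of 407 is 204, so 204 needed; 205 in favor. Satisfied.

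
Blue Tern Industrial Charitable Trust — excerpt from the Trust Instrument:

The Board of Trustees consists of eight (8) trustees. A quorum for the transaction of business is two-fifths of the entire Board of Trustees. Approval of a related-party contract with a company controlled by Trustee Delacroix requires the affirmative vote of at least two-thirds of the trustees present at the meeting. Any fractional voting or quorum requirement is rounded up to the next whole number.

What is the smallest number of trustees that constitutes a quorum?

2/5 of 8 = 3.20, rounded up to 4.

4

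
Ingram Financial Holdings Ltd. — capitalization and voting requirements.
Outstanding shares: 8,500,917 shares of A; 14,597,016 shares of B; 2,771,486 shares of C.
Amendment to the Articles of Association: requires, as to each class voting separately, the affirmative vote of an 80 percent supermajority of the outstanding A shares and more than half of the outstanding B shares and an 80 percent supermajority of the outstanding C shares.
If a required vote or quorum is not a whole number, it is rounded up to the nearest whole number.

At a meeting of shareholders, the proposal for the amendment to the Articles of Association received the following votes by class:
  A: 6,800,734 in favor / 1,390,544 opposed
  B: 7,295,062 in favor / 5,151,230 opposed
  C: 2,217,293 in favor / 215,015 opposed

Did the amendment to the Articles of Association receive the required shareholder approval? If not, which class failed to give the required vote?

A: 4/5 of 8500917 = 6800733.60, rounded up to 6800734; 6,800,734 required, 6,800,734 in favor — approved.
B: a majority of 14597016 is 7298509; 7,298,509 required, 7,295,062 in favor — not approved.
C: 4/5 of 2771486 = 2217188.80, rounded up to 2217189; 2,217,189 required, 2,217,293 in favor — approved.

Not approved — the B shares did not give the required vote.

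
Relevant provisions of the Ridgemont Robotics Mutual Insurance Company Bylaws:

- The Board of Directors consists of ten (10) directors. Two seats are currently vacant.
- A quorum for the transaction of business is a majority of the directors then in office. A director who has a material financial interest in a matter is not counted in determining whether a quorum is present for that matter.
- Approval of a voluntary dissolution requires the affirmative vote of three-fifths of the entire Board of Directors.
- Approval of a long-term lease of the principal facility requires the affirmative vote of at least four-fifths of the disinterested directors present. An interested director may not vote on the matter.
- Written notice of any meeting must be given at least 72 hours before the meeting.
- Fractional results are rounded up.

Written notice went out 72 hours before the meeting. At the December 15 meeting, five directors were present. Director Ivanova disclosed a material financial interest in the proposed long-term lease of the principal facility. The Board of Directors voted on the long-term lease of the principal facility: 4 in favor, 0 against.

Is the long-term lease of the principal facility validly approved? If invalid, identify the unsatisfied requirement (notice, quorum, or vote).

Invalid — quorum requirement not satisfied.

Notice: 72 hours given; 72 required (72 ≥ 72). Satisfied.
Quorum: 5 present, but the 1 interested director does not count, leaving 4. Quorum is 5. Not satisfied.
Vote: the long-term lease of the principal facility requires four-fifths of the disinterested directors present (5 − 1 = 4). 4/5 of 4 = 3.20, rounded up to 4, so 4 affirmative votes are needed; 4 voted in favor. Satisfied. (Moot — without a quorum no business can be validly transacted.)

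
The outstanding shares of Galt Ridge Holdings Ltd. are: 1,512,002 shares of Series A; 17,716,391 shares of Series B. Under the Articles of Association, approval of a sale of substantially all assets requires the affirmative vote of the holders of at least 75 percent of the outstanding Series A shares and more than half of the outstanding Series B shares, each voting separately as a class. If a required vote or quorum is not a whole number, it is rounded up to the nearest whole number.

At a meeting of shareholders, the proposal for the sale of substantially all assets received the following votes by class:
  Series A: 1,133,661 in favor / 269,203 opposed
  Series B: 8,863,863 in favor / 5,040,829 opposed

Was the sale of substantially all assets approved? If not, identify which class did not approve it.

Not approved — the Series A shares did not give the required vote.

Series A: 3/4 of 1512002 = 1134001.50, rounded up to 1134002; 1,134,002 required, 1,133,661 in favor — not approved.
Series B: a majority of 17716391 is 8858196; 8,858,196 required, 8,863,863 in favor — approved.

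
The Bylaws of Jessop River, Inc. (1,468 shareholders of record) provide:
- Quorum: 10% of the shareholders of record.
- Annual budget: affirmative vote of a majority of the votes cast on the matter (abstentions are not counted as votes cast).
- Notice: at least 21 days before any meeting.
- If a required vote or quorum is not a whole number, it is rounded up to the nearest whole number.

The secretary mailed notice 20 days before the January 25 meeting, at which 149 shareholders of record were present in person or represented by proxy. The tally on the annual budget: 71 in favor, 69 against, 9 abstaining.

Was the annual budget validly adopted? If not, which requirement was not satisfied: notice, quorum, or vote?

Invalid — notice requirement not satisfied.

Notice: 20 days given; 21 required. Not satisfied.
Quorum: 10% of 1,468 = 146.80, rounded up to 147; 149 present. Satisfied.
Vote: requires a majority of the votes cast (149 − 9 abstaining = 140); a majority of 140 is 71, so 71 needed; 71 in favor. Satisfied.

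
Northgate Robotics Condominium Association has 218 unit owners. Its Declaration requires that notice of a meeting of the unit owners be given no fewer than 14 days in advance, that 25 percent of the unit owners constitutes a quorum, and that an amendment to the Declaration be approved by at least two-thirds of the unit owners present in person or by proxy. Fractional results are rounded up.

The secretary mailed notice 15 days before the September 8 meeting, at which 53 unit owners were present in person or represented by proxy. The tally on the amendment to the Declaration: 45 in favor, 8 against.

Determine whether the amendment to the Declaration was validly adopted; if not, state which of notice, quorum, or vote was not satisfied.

Notice: 15 days given; 14 required. Satisfied.
Quorum: 25% of 218 = 54.50, rounded up to 55; 53 present. Not satisfied.
Vote: requires two-thirds of those present (53); 2/3 of 53 = 35.33, rounded up to 36, so 36 needed; 45 in favor. Satisfied.

Invalid — quorum requirement not satisfied.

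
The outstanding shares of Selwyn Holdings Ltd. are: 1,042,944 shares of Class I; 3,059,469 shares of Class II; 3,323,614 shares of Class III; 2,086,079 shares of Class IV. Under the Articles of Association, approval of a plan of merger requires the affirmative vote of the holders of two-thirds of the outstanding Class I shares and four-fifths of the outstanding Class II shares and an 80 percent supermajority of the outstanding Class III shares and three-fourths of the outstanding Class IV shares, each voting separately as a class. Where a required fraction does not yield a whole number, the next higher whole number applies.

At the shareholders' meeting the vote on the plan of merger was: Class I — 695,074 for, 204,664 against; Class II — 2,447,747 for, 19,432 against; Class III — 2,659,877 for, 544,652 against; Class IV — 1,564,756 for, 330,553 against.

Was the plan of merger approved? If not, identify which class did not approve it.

Class I: 2/3 of 1042944 = 695296; 695,296 required, 695,074 in favor — not approved.
Class II: 4/5 of 3059469 = 2447575.20, rounded up to 2447576; 2,447,576 required, 2,447,747 in favor — approved.
Class III: 4/5 of 3323614 = 2658891.20, rounded up to 2658892; 2,658,892 required, 2,659,877 in favor — approved.
Class IV: 3/4 of 2086079 = 1564559.25, rounded up to 1564560; 1,564,560 required, 1,564,756 in favor — approved.

Not approved — the Class I shares did not give the required vote.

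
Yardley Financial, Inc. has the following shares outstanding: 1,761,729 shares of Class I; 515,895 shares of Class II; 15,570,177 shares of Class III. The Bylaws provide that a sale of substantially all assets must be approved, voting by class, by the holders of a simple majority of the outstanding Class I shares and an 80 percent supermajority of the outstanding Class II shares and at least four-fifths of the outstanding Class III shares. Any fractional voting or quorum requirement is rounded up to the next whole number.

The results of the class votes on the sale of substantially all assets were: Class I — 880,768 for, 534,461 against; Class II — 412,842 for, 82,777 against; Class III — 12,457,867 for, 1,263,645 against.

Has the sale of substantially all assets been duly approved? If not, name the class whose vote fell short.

Class I: a majority of 1761729 is 880865; 880,865 required, 880,768 in favor — not approved.
Class II: 4/5 of 515895 = 412716; 412,716 required, 412,842 in favor — approved.
Class III: 4/5 of 15570177 = 12456141.60, rounded up to 12456142; 12,456,142 required, 12,457,867 in favor — approved.

Not approved — the Class I shares did not give the required vote.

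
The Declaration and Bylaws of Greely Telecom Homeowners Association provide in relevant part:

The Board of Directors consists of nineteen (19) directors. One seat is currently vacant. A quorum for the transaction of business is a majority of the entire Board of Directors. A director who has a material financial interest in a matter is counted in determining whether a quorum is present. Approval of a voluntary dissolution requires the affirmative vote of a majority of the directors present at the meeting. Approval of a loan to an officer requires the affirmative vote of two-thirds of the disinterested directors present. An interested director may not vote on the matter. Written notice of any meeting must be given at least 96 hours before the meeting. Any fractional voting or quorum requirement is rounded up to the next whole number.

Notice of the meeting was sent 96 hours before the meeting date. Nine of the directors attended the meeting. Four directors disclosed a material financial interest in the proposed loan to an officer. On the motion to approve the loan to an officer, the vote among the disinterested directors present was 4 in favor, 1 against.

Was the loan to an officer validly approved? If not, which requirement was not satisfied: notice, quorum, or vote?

Invalid — quorum requirement not satisfied.

Notice: 96 hours given; 96 required (96 ≥ 96). Satisfied.
Quorum: 9 present (interested directors count toward quorum); quorum is 10. Not satisfied.
Vote: the loan to an officer requires two-thirds of the disinterested directors present (9 − 4 = 5). 2/3 of 5 = 3.33, rounded up to 4, so 4 affirmative votes are needed; 4 voted in favor. Satisfied. (Moot — without a quorum no business can be validly transacted.)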